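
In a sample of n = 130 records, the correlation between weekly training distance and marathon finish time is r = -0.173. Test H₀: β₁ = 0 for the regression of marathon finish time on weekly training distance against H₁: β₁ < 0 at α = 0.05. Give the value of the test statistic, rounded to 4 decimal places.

t = -1.9872

t = r·√(n − 2)/√(1 − r²) = -0.173·√128/√0.970071 = -1.9872.
df = n − 2 = 128.
One-sided p ≈ 0.0245, which is < 0.05, so reject H₀.
There is evidence of a linear association between weekly training distance and marathon finish time.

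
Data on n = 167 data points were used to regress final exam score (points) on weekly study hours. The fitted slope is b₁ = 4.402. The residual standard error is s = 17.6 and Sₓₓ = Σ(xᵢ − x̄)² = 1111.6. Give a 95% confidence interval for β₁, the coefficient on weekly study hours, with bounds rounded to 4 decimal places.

SE(b₁) = s/√Sₓₓ = 17.6/√1111.6 = 0.527884.
df = n − 2 = 165.
t* = t_{0.025, 165} = 1.974446.
Margin = t* × SE = 1.974446 × 0.527884 = 1.042278.
CI: 4.402 ± 1.042278 → (3.3597, 5.4443).
With 95% confidence, each one-unit increase in weekly study hours is associated with a change of between 3.3597 and 5.4443 points in final exam score.

(3.3597, 5.4443)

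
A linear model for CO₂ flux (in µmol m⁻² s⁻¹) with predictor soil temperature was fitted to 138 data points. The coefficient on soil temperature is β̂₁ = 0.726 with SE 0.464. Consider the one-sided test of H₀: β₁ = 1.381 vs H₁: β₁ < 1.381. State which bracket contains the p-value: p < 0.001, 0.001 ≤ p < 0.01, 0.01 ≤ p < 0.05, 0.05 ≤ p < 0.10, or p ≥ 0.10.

t = (0.726 − 1.381) / 0.464 = -1.412.
df = n − 2 = 138 − 2 = 136.
One-sided p = P(T_{136} < t) ≈ 0.0802.
So 0.05 ≤ p < 0.10.

0.05 ≤ p < 0.10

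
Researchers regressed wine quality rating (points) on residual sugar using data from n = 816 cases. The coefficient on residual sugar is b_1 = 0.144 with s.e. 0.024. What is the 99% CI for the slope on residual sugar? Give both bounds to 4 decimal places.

df = n − 2 = 816 − 2 = 814.
t* = t_{0.005, 814} = 2.581883.
Margin = t* × SE = 2.581883 × 0.024 = 0.061965.
CI: 0.144 ± 0.061965 → (0.0820, 0.2060).
With 99% confidence, each one-unit increase in residual sugar is associated with a change of between 0.0820 and 0.2060 points in wine quality rating.

(0.0820, 0.2060)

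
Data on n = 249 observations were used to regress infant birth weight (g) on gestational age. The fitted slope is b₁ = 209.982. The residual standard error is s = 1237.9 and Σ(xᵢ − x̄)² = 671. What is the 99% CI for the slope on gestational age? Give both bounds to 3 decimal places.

SE(b₁) = s/√Sₓₓ = 1237.9/√671 = 47.7886.
df = n − 2 = 247.
t* = t_{0.005, 247} = 2.59588.
Margin = t* × SE = 2.59588 × 47.7886 = 124.05347.
CI: 209.982 ± 124.05347 → (85.929, 334.035).
With 99% confidence, each one-unit increase in gestational age is associated with a change of between 85.929 and 334.035 g in infant birth weight.

(85.929, 334.035)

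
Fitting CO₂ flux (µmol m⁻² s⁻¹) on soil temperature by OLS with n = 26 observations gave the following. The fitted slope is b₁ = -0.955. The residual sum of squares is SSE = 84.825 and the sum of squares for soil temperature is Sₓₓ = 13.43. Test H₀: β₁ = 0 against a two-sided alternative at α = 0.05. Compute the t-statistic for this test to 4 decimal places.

t = -1.8616

MSE = SSE/(n − 2) = 84.825/24 = 3.53438.
SE(b₁) = √(MSE/Sₓₓ) = √(3.53438/13.43) = 0.513001.
t = -0.955 / 0.513001 = -1.8616.
df = n − 2 = 24.
Two-sided p ≈ 0.0750, which is ≥ 0.05, so fail to reject H₀.
The data do not give significant evidence of an association between soil temperature and CO₂ flux.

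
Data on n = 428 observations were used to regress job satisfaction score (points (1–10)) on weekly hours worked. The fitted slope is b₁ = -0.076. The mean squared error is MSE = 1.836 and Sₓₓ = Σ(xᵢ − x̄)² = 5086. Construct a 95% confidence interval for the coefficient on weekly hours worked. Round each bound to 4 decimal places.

(-0.1133, -0.0387)

SE(b₁) = √(MSE/Sₓₓ) = √(1.836/5086) = 0.0189998.
df = n − 2 = 426.
t* = t_{0.025, 426} = 1.965548.
Margin = t* × SE = 1.965548 × 0.0189998 = 0.037345.
CI: -0.076 ± 0.037345 → (-0.1133, -0.0387).
With 95% confidence, each one-unit increase in weekly hours worked is associated with a change of between -0.1133 and -0.0387 points (1–10) in job satisfaction score.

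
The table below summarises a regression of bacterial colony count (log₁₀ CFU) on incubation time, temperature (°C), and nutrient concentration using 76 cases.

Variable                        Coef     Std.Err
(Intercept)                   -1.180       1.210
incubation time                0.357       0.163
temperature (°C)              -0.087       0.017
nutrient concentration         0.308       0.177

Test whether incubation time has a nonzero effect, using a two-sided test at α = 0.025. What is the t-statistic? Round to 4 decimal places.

t = 2.1902

Read off: b = 0.357, SE = 0.163 for incubation time.
H₀: β₁ = 0 vs H₁: β₁ ≠ 0.
t = 0.357 / 0.163 = 2.1902.
df = n − k − 1 = 76 − 3 − 1 = 72.
Two-sided p ≈ 0.0318, which is ≥ 0.025, so fail to reject H₀.
The data do not give significant evidence of an association between incubation time and bacterial colony count, after adjusting for the other predictors.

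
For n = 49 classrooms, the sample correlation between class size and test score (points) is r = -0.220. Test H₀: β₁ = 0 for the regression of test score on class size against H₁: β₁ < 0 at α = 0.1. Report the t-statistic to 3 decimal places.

t = r·√(n − 2)/√(1 − r²) = -0.220·√47/√0.9516 = -1.546.
df = n − 2 = 47.
One-sided p ≈ 0.0644, which is < 0.1, so reject H₀.
There is evidence of a linear association between class size and test score.

t = -1.546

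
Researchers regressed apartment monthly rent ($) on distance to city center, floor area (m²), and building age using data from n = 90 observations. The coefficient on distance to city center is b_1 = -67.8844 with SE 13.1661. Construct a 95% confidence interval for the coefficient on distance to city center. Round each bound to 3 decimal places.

df = n − k − 1 = 90 − 3 − 1 = 86.
t* = t_{0.025, 86} = 1.987934.
Margin = t* × SE = 1.987934 × 13.1661 = 26.17334.
CI: -67.8844 ± 26.17334 → (-94.058, -41.711).
With 95% confidence, each one-unit increase in distance to city center is associated with a change of between -94.058 and -41.711 $ in apartment monthly rent, holding the other predictors fixed.

(-94.058, -41.711)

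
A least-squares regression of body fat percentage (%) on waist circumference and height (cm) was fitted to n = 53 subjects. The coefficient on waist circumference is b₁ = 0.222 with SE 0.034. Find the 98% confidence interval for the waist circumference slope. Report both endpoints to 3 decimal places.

df = n − k − 1 = 53 − 2 − 1 = 50.
t* = t_{0.01, 50} = 2.403272.
Margin = t* × SE = 2.403272 × 0.034 = 0.08171.
CI: 0.222 ± 0.08171 → (0.140, 0.304).
With 98% confidence, each one-unit increase in waist circumference is associated with a change of between 0.140 and 0.304 % in body fat percentage, holding the other predictors fixed.

(0.140, 0.304)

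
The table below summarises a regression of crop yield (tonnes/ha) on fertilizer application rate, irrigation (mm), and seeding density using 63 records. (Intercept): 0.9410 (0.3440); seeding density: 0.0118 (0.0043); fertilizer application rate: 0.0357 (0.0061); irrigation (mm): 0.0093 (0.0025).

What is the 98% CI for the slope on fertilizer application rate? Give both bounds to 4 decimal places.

Read off: b = 0.0357, SE = 0.0061 for fertilizer application rate.
df = n − k − 1 = 63 − 3 − 1 = 59.
t* = t_{0.01, 59} = 2.391229.
Margin = t* × SE = 2.391229 × 0.0061 = 0.014586.
CI: 0.0357 ± 0.014586 → (0.0211, 0.0503).

(0.0211, 0.0503)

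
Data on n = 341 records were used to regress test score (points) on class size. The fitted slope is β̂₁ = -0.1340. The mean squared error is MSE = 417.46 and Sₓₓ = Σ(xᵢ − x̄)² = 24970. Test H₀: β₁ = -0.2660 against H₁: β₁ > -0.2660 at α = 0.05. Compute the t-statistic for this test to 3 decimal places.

SE(β̂₁) = √(MSE/Sₓₓ) = √(417.46/24970) = 0.1293.
t = (-0.1340 − (-0.2660)) / 0.1293 = 1.021.
df = n − 2 = 339.
One-sided p ≈ 0.1540, which is ≥ 0.05, so fail to reject H₀.
The data do not give significant evidence that the true slope on class size exceeds -0.2660 points per unit.

t = 1.021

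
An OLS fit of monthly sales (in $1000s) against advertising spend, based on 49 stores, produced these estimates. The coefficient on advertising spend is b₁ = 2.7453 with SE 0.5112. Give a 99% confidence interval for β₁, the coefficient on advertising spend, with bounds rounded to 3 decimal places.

df = n − 2 = 49 − 2 = 47.
t* = t_{0.005, 47} = 2.684556.
Margin = t* × SE = 2.684556 × 0.5112 = 1.37234.
CI: 2.7453 ± 1.37234 → (1.373, 4.118).
With 99% confidence, each one-unit increase in advertising spend is associated with a change of between 1.373 and 4.118 $1000s in monthly sales.

(1.373, 4.118)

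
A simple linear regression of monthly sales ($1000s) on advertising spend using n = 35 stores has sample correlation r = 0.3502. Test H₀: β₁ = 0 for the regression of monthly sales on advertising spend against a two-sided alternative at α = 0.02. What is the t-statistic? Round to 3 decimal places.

t = r·√(n − 2)/√(1 − r²) = 0.3502·√33/√0.87736 = 2.148.
df = n − 2 = 33.
Two-sided p ≈ 0.0392, which is ≥ 0.02, so fail to reject H₀.
The data do not give significant evidence of a linear association between advertising spend and monthly sales.

t = 2.148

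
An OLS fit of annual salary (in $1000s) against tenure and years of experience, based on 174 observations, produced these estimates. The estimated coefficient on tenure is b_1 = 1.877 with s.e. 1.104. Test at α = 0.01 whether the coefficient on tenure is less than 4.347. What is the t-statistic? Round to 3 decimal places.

t = -2.237

H₀: β₁ = 4.347 vs H₁: β₁ < 4.347.
t = (b_1 − β₁⁰)/SE = (1.877 − 4.347) / 1.104 = -2.237.
df = n − k − 1 = 174 − 2 − 1 = 171.
One-sided p ≈ 0.0133, which is ≥ 0.01, so fail to reject H₀.
The data do not give significant evidence that the true slope on tenure is below 4.347 $1000s per unit, holding the other predictors fixed.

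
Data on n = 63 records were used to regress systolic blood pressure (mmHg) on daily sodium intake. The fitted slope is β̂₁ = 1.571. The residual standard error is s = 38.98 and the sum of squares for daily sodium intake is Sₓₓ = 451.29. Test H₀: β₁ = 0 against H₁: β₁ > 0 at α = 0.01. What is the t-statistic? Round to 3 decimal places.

SE(β̂₁) = s/√Sₓₓ = 38.98/√451.29 = 1.83491.
t = 1.571 / 1.83491 = 0.856.
df = n − 2 = 61.
One-sided p ≈ 0.1976, which is ≥ 0.01, so fail to reject H₀.
The data do not give significant evidence that the true slope on daily sodium intake is positive.

t = 0.856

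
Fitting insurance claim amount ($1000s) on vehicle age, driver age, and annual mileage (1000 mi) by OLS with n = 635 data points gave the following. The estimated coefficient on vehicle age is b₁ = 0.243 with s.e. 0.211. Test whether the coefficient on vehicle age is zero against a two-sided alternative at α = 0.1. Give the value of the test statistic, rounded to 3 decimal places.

H₀: β₁ = 0 vs H₁: β₁ ≠ 0.
t = (b₁ − β₁⁰)/SE = 0.243 / 0.211 = 1.152.
df = n − k − 1 = 635 − 3 − 1 = 631.
Two-sided p ≈ 0.2499, which is ≥ 0.1, so fail to reject H₀.
The data do not give significant evidence of an association between vehicle age and insurance claim amount, after adjusting for the other predictors.

t = 1.152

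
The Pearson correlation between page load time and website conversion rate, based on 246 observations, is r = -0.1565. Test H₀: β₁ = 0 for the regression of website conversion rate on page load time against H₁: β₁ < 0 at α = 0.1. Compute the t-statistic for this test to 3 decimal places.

t = -2.475

t = r·√(n − 2)/√(1 − r²) = -0.1565·√244/√0.975508 = -2.475.
df = n − 2 = 244.
One-sided p ≈ 0.0070, which is < 0.1, so reject H₀.
There is evidence of a linear association between page load time and website conversion rate.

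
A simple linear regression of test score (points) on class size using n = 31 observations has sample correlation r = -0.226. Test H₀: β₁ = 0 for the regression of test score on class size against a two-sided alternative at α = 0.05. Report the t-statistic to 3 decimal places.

t = -1.249

t = r·√(n − 2)/√(1 − r²) = -0.226·√29/√0.948924 = -1.249.
df = n − 2 = 29.
Two-sided p ≈ 0.2215, which is ≥ 0.05, so fail to reject H₀.
The data do not give significant evidence of a linear association between class size and test score.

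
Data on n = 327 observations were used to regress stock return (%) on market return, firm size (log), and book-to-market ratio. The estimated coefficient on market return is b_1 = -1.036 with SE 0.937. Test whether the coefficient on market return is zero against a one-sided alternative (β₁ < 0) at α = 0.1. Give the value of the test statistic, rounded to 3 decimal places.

H₀: β₁ = 0 vs H₁: β₁ < 0.
t = (b_1 − β₁⁰)/SE = -1.036 / 0.937 = -1.106.
df = n − k − 1 = 327 − 3 − 1 = 323.
One-sided p ≈ 0.1348, which is ≥ 0.1, so fail to reject H₀.
The data do not give significant evidence that the true slope on market return is negative, holding the other predictors fixed.

t = -1.106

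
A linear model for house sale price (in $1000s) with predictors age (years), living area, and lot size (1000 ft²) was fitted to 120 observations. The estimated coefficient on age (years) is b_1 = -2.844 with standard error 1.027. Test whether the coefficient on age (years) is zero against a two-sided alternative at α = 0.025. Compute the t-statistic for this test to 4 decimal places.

t = -2.7692

H₀: β₁ = 0 vs H₁: β₁ ≠ 0.
t = (b_1 − β₁⁰)/SE = -2.844 / 1.027 = -2.7692.
df = n − k − 1 = 120 − 3 − 1 = 116.
Two-sided p ≈ 0.0065, which is < 0.025, so reject H₀.
There is evidence that age (years) is associated with house sale price, holding the other predictors fixed.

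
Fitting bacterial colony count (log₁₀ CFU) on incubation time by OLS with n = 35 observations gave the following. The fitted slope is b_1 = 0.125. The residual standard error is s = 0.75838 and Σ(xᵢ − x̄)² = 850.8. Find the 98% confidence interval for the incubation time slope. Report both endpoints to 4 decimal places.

(0.0614, 0.1886)

SE(b_1) = s/√Sₓₓ = 0.75838/√850.8 = 0.026.
df = n − 2 = 33.
t* = t_{0.01, 33} = 2.444794.
Margin = t* × SE = 2.444794 × 0.026 = 0.063565.
CI: 0.125 ± 0.063565 → (0.0614, 0.1886).
With 98% confidence, each one-unit increase in incubation time is associated with a change of between 0.0614 and 0.1886 log₁₀ CFU in bacterial colony count.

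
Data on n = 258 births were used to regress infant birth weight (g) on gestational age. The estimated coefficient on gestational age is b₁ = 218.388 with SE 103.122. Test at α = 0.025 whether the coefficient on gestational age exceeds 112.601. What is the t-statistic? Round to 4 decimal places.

H₀: β₁ = 112.601 vs H₁: β₁ > 112.601.
t = (b₁ − β₁⁰)/SE = (218.388 − 112.601) / 103.122 = 1.0258.
df = n − 2 = 258 − 2 = 256.
One-sided p ≈ 0.1530, which is ≥ 0.025, so fail to reject H₀.
The data do not give significant evidence that the true slope on gestational age exceeds 112.601 g per unit.

t = 1.0258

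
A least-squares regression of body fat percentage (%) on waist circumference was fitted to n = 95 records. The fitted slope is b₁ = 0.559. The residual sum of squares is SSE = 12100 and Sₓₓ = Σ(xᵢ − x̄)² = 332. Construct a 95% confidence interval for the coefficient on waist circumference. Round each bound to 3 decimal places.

(-0.684, 1.802)

MSE = SSE/(n − 2) = 12100/93 = 130.108.
SE(b₁) = √(MSE/Sₓₓ) = √(130.108/332) = 0.626011.
df = n − 2 = 93.
t* = t_{0.025, 93} = 1.985802.
Margin = t* × SE = 1.985802 × 0.626011 = 1.24313.
CI: 0.559 ± 1.24313 → (-0.684, 1.802).
With 95% confidence, each one-unit increase in waist circumference is associated with a change of between -0.684 and 1.802 % in body fat percentage.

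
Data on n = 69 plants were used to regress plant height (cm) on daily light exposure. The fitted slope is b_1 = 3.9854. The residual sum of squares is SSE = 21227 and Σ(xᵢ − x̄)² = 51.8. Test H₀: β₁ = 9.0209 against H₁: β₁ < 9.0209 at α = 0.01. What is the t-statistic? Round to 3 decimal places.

MSE = SSE/(n − 2) = 21227/67 = 316.821.
SE(b_1) = √(MSE/Sₓₓ) = √(316.821/51.8) = 2.4731.
t = (3.9854 − 9.0209) / 2.4731 = -2.036.
df = n − 2 = 67.
One-sided p ≈ 0.0228, which is ≥ 0.01, so fail to reject H₀.
The data do not give significant evidence that the true slope on daily light exposure is below 9.0209 cm per unit.

t = -2.036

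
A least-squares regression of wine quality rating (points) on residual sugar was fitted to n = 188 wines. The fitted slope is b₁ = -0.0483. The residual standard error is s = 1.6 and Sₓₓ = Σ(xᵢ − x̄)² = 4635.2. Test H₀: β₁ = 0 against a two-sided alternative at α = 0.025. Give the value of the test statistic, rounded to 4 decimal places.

t = -2.0552

SE(b₁) = s/√Sₓₓ = 1.6/√4635.2 = 0.023501.
t = -0.0483 / 0.023501 = -2.0552.
df = n − 2 = 186.
Two-sided p ≈ 0.0413, which is ≥ 0.025, so fail to reject H₀.
The data do not give significant evidence of an association between residual sugar and wine quality rating.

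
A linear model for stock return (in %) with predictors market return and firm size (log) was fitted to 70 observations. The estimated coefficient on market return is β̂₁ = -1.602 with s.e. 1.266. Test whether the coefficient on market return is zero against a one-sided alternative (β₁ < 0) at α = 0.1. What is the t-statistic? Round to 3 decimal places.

t = -1.265

H₀: β₁ = 0 vs H₁: β₁ < 0.
t = (β̂₁ − β₁⁰)/SE = -1.602 / 1.266 = -1.265.
df = n − k − 1 = 70 − 2 − 1 = 67.
One-sided p ≈ 0.1051, which is ≥ 0.1, so fail to reject H₀.
The data do not give significant evidence that the true slope on market return is negative, holding the other predictors fixed.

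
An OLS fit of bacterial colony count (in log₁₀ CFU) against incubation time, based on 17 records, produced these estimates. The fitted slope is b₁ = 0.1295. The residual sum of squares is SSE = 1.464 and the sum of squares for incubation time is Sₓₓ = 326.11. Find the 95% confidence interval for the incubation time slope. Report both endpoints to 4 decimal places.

(0.0926, 0.1664)

MSE = SSE/(n − 2) = 1.464/15 = 0.0976.
SE(b₁) = √(MSE/Sₓₓ) = √(0.0976/326.11) = 0.0172999.
df = n − 2 = 15.
t* = t_{0.025, 15} = 2.13145.
Margin = t* × SE = 2.13145 × 0.0172999 = 0.036874.
CI: 0.1295 ± 0.036874 → (0.0926, 0.1664).
With 95% confidence, each one-unit increase in incubation time is associated with a change of between 0.0926 and 0.1664 log₁₀ CFU in bacterial colony count.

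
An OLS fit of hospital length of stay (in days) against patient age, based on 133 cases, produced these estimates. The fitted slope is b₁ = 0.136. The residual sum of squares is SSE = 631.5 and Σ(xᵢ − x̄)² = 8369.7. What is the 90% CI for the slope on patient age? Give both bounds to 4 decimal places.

MSE = SSE/(n − 2) = 631.5/131 = 4.82061.
SE(b₁) = √(MSE/Sₓₓ) = √(4.82061/8369.7) = 0.0239992.
df = n − 2 = 131.
t* = t_{0.05, 131} = 1.656569.
Margin = t* × SE = 1.656569 × 0.0239992 = 0.039756.
CI: 0.136 ± 0.039756 → (0.0962, 0.1758).
With 90% confidence, each one-unit increase in patient age is associated with a change of between 0.0962 and 0.1758 days in hospital length of stay.

(0.0962, 0.1758)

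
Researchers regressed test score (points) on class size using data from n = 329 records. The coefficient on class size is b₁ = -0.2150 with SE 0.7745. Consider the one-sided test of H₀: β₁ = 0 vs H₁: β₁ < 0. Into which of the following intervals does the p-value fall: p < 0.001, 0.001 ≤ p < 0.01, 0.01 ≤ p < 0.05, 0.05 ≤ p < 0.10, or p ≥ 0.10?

t = -0.2150 / 0.7745 = -0.278.
df = n − 2 = 329 − 2 = 327.
One-sided p = P(T_{327} < t) ≈ 0.3907.
So p ≥ 0.10.

p ≥ 0.10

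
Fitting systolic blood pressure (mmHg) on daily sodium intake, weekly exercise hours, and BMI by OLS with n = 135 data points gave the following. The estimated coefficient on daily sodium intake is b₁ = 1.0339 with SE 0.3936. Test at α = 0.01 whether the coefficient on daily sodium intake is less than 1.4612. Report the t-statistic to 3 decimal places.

t = -1.086

H₀: β₁ = 1.4612 vs H₁: β₁ < 1.4612.
t = (b₁ − β₁⁰)/SE = (1.0339 − 1.4612) / 0.3936 = -1.086.
df = n − k − 1 = 135 − 3 − 1 = 131.
One-sided p ≈ 0.1398, which is ≥ 0.01, so fail to reject H₀.
The data do not give significant evidence that the true slope on daily sodium intake is below 1.4612 mmHg per unit, holding the other predictors fixed.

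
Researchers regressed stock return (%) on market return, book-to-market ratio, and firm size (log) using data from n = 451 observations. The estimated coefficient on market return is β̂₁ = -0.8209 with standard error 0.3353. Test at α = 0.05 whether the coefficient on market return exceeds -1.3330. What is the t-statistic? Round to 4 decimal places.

H₀: β₁ = -1.3330 vs H₁: β₁ > -1.3330.
t = (β̂₁ − β₁⁰)/SE = (-0.8209 − (-1.3330)) / 0.3353 = 1.5273.
df = n − k − 1 = 451 − 3 − 1 = 447.
One-sided p ≈ 0.0637, which is ≥ 0.05, so fail to reject H₀.
The data do not give significant evidence that the true slope on market return exceeds -1.3330 % per unit, holding the other predictors fixed.

t = 1.5273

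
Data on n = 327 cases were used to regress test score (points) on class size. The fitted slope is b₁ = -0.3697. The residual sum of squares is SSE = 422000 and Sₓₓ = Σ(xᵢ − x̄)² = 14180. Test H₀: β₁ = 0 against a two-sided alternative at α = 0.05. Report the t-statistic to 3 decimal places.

t = -1.222

MSE = SSE/(n − 2) = 422000/325 = 1298.46.
SE(b₁) = √(MSE/Sₓₓ) = √(1298.46/14180) = 0.302605.
t = -0.3697 / 0.302605 = -1.222.
df = n − 2 = 325.
Two-sided p ≈ 0.2227, which is ≥ 0.05, so fail to reject H₀.
The data do not give significant evidence of an association between class size and test score.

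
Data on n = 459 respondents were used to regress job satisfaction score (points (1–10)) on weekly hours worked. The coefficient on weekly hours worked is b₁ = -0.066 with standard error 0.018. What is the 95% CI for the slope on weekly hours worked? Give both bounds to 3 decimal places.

(-0.101, -0.031)

df = n − 2 = 459 − 2 = 457.
t* = t_{0.025, 457} = 1.965168.
Margin = t* × SE = 1.965168 × 0.018 = 0.03537.
CI: -0.066 ± 0.03537 → (-0.101, -0.031).
With 95% confidence, each one-unit increase in weekly hours worked is associated with a change of between -0.101 and -0.031 points (1–10) in job satisfaction score.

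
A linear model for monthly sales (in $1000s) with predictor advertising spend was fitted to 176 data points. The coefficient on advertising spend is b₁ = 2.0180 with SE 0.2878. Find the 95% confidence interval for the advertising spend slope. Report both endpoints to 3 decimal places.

(1.450, 2.586)

df = n − 2 = 176 − 2 = 174.
t* = t_{0.025, 174} = 1.973691.
Margin = t* × SE = 1.973691 × 0.2878 = 0.56803.
CI: 2.0180 ± 0.56803 → (1.450, 2.586).
With 95% confidence, each one-unit increase in advertising spend is associated with a change of between 1.450 and 2.586 $1000s in monthly sales.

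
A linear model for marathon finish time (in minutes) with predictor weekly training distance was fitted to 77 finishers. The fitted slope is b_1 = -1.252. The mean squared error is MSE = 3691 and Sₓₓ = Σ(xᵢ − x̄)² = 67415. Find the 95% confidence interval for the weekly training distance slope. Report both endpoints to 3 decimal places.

SE(b_1) = √(MSE/Sₓₓ) = √(3691/67415) = 0.233988.
df = n − 2 = 75.
t* = t_{0.025, 75} = 1.992102.
Margin = t* × SE = 1.992102 × 0.233988 = 0.46613.
CI: -1.252 ± 0.46613 → (-1.718, -0.786).
With 95% confidence, each one-unit increase in weekly training distance is associated with a change of between -1.718 and -0.786 minutes in marathon finish time.

(-1.718, -0.786)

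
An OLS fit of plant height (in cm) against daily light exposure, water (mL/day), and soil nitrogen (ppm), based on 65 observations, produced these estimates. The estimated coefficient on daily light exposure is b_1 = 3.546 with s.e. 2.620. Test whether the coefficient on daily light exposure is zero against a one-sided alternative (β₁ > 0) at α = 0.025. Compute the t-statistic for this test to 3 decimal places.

t = 1.353

H₀: β₁ = 0 vs H₁: β₁ > 0.
t = (b_1 − β₁⁰)/SE = 3.546 / 2.620 = 1.353.
df = n − k − 1 = 65 − 3 − 1 = 61.
One-sided p ≈ 0.0905, which is ≥ 0.025, so fail to reject H₀.
The data do not give significant evidence that the true slope on daily light exposure is positive, holding the other predictors fixed.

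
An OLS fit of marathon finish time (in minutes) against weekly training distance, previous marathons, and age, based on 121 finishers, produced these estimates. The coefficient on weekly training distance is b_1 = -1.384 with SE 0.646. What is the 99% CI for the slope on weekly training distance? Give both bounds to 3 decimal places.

df = n − k − 1 = 121 − 3 − 1 = 117.
t* = t_{0.005, 117} = 2.618504.
Margin = t* × SE = 2.618504 × 0.646 = 1.69155.
CI: -1.384 ± 1.69155 → (-3.076, 0.308).
With 99% confidence, each one-unit increase in weekly training distance is associated with a change of between -3.076 and 0.308 minutes in marathon finish time, holding the other predictors fixed.

(-3.076, 0.308)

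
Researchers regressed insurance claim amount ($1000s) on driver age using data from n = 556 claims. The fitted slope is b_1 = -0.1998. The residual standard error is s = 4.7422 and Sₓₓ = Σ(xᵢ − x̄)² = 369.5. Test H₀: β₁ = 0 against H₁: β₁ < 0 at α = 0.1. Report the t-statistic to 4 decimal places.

t = -0.8099

SE(b_1) = s/√Sₓₓ = 4.7422/√369.5 = 0.246702.
t = -0.1998 / 0.246702 = -0.8099.
df = n − 2 = 554.
One-sided p ≈ 0.2092, which is ≥ 0.1, so fail to reject H₀.
The data do not give significant evidence that the true slope on driver age is negative.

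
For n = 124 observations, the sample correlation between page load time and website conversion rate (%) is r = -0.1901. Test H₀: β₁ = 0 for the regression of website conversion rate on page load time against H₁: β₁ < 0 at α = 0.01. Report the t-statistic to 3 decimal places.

t = r·√(n − 2)/√(1 − r²) = -0.1901·√122/√0.963862 = -2.139.
df = n − 2 = 122.
One-sided p ≈ 0.0172, which is ≥ 0.01, so fail to reject H₀.
The data do not give significant evidence of a linear association between page load time and website conversion rate.

t = -2.139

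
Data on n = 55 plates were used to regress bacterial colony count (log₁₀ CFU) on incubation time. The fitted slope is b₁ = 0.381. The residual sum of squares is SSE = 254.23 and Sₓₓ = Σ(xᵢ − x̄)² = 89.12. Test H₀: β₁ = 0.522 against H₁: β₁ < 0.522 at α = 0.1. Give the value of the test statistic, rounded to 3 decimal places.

t = -0.608

MSE = SSE/(n − 2) = 254.23/53 = 4.79679.
SE(b₁) = √(MSE/Sₓₓ) = √(4.79679/89.12) = 0.232.
t = (0.381 − 0.522) / 0.232 = -0.608.
df = n − 2 = 53.
One-sided p ≈ 0.2730, which is ≥ 0.1, so fail to reject H₀.
The data do not give significant evidence that the true slope on incubation time is below 0.522 log₁₀ CFU per unit.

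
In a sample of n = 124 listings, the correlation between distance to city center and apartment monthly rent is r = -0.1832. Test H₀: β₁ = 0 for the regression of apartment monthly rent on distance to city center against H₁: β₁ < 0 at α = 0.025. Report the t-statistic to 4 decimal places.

t = -2.0583

t = r·√(n − 2)/√(1 − r²) = -0.1832·√122/√0.966438 = -2.0583.
df = n − 2 = 122.
One-sided p ≈ 0.0208, which is < 0.025, so reject H₀.
There is evidence of a linear association between distance to city center and apartment monthly rent.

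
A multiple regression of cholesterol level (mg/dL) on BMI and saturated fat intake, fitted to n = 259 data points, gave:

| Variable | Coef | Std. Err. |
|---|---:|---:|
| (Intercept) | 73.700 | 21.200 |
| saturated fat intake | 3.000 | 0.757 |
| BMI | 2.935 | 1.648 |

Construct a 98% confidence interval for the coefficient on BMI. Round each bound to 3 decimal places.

Read off: b = 2.935, SE = 1.648 for BMI.
df = n − k − 1 = 259 − 2 − 1 = 256.
t* = t_{0.01, 256} = 2.341002.
Margin = t* × SE = 2.341002 × 1.648 = 3.85797.
CI: 2.935 ± 3.85797 → (-0.923, 6.793).

(-0.923, 6.793)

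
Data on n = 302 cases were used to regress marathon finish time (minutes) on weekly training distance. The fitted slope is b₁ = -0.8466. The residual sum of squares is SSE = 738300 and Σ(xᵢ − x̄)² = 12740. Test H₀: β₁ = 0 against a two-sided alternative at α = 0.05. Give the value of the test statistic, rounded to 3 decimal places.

MSE = SSE/(n − 2) = 738300/300 = 2461.
SE(b₁) = √(MSE/Sₓₓ) = √(2461/12740) = 0.439512.
t = -0.8466 / 0.439512 = -1.926.
df = n − 2 = 300.
Two-sided p ≈ 0.0550, which is ≥ 0.05, so fail to reject H₀.
The data do not give significant evidence of an association between weekly training distance and marathon finish time.

t = -1.926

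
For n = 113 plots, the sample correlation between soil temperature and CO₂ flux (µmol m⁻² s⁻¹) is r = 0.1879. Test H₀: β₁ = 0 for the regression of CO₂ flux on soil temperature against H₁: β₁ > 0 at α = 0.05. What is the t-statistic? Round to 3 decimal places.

t = 2.016

t = r·√(n − 2)/√(1 − r²) = 0.1879·√111/√0.964694 = 2.016.
df = n − 2 = 111.
One-sided p ≈ 0.0231, which is < 0.05, so reject H₀.
There is evidence of a linear association between soil temperature and CO₂ flux.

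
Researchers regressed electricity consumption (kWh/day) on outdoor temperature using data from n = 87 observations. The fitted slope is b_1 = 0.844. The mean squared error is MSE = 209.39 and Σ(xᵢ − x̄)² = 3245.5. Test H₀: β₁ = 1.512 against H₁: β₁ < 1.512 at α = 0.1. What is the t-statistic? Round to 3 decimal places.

t = -2.630

SE(b_1) = √(MSE/Sₓₓ) = √(209.39/3245.5) = 0.254002.
t = (0.844 − 1.512) / 0.254002 = -2.630.
df = n − 2 = 85.
One-sided p ≈ 0.0051, which is < 0.1, so reject H₀.
There is evidence that the true slope on outdoor temperature is below 1.512 kWh/day per unit.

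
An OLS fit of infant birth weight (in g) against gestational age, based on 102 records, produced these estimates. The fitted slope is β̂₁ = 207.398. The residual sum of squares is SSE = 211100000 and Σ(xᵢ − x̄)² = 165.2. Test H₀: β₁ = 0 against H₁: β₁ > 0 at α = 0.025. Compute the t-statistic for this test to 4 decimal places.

t = 1.8347

MSE = SSE/(n − 2) = 211100000/100 = 2.111e+06.
SE(β̂₁) = √(MSE/Sₓₓ) = √(2.111e+06/165.2) = 113.042.
t = 207.398 / 113.042 = 1.8347.
df = n − 2 = 100.
One-sided p ≈ 0.0348, which is ≥ 0.025, so fail to reject H₀.
The data do not give significant evidence that the true slope on gestational age is positive.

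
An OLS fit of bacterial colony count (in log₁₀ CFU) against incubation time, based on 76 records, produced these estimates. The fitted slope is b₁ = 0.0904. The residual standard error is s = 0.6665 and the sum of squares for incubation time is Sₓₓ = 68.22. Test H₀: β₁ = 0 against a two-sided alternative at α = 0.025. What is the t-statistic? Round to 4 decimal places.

t = 1.1203

SE(b₁) = s/√Sₓₓ = 0.6665/√68.22 = 0.0806946.
t = 0.0904 / 0.0806946 = 1.1203.
df = n − 2 = 74.
Two-sided p ≈ 0.2662, which is ≥ 0.025, so fail to reject H₀.
The data do not give significant evidence of an association between incubation time and bacterial colony count.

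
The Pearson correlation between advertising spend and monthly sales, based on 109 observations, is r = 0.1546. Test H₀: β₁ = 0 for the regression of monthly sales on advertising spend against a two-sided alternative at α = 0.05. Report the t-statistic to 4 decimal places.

t = r·√(n − 2)/√(1 − r²) = 0.1546·√107/√0.976099 = 1.6187.
df = n − 2 = 107.
Two-sided p ≈ 0.1085, which is ≥ 0.05, so fail to reject H₀.
The data do not give significant evidence of a linear association between advertising spend and monthly sales.

t = 1.6187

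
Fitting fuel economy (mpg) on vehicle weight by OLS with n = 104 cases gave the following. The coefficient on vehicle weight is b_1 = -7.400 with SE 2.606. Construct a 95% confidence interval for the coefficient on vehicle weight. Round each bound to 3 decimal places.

df = n − 2 = 104 − 2 = 102.
t* = t_{0.025, 102} = 1.983495.
Margin = t* × SE = 1.983495 × 2.606 = 5.16899.
CI: -7.400 ± 5.16899 → (-12.569, -2.231).
With 95% confidence, each one-unit increase in vehicle weight is associated with a change of between -12.569 and -2.231 mpg in fuel economy.

(-12.569, -2.231)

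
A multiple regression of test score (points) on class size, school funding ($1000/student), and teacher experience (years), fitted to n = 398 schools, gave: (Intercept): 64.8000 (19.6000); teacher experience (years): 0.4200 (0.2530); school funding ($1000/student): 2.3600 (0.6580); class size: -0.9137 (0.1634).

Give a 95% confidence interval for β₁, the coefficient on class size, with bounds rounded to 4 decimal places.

Read off: b = -0.9137, SE = 0.1634 for class size.
df = n − k − 1 = 398 − 3 − 1 = 394.
t* = t_{0.025, 394} = 1.966003.
Margin = t* × SE = 1.966003 × 0.1634 = 0.321245.
CI: -0.9137 ± 0.321245 → (-1.2349, -0.5925).

(-1.2349, -0.5925)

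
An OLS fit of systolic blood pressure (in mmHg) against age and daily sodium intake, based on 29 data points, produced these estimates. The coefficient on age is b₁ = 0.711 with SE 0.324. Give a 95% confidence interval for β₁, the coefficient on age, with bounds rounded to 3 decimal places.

(0.045, 1.377)

df = n − k − 1 = 29 − 2 − 1 = 26.
t* = t_{0.025, 26} = 2.055529.
Margin = t* × SE = 2.055529 × 0.324 = 0.66599.
CI: 0.711 ± 0.66599 → (0.045, 1.377).
With 95% confidence, each one-unit increase in age is associated with a change of between 0.045 and 1.377 mmHg in systolic blood pressure, holding the other predictors fixed.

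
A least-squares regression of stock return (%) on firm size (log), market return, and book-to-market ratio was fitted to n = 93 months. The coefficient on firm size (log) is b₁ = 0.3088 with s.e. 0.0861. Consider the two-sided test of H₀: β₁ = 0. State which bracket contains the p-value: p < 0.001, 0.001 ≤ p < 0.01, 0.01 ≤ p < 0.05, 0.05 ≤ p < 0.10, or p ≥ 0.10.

t = 0.3088 / 0.0861 = 3.587.
df = n − k − 1 = 93 − 3 − 1 = 89.
Two-sided p = 2·P(T_{89} > |t|) ≈ 0.0005.
So p < 0.001.

p < 0.001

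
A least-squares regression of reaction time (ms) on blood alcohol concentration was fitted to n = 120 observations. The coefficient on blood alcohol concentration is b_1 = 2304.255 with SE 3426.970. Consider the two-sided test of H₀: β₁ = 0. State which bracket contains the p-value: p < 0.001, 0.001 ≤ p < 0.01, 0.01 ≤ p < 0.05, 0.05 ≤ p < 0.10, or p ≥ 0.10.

t = 2304.255 / 3426.970 = 0.672.
df = n − 2 = 120 − 2 = 118.
Two-sided p = 2·P(T_{118} > |t|) ≈ 0.5027.
So p ≥ 0.10.

p ≥ 0.10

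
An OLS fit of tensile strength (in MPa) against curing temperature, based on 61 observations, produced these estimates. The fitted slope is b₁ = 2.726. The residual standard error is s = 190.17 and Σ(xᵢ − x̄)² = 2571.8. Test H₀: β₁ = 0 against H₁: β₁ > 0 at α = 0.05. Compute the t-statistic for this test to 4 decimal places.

SE(b₁) = s/√Sₓₓ = 190.17/√2571.8 = 3.74993.
t = 2.726 / 3.74993 = 0.7269.
df = n − 2 = 59.
One-sided p ≈ 0.2351, which is ≥ 0.05, so fail to reject H₀.
The data do not give significant evidence that the true slope on curing temperature is positive.

t = 0.7269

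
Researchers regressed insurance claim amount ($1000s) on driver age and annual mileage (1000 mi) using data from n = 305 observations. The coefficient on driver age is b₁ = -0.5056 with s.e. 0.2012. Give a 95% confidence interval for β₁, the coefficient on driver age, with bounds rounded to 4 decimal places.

df = n − k − 1 = 305 − 2 − 1 = 302.
t* = t_{0.025, 302} = 1.96785.
Margin = t* × SE = 1.96785 × 0.2012 = 0.395931.
CI: -0.5056 ± 0.395931 → (-0.9015, -0.1097).
With 95% confidence, each one-unit increase in driver age is associated with a change of between -0.9015 and -0.1097 $1000s in insurance claim amount, holding the other predictors fixed.

(-0.9015, -0.1097)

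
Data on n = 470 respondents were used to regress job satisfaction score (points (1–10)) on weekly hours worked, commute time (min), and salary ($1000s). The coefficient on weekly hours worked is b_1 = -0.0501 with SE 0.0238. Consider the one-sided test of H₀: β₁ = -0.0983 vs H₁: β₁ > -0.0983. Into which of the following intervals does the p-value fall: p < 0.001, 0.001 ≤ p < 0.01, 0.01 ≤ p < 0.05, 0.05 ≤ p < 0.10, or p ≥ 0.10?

t = (-0.0501 − (-0.0983)) / 0.0238 = 2.025.
df = n − k − 1 = 470 − 3 − 1 = 466.
One-sided p = P(T_{466} > t) ≈ 0.0217.
So 0.01 ≤ p < 0.05.

0.01 ≤ p < 0.05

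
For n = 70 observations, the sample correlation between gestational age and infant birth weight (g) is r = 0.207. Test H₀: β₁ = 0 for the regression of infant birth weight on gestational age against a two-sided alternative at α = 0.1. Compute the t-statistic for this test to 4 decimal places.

t = r·√(n − 2)/√(1 − r²) = 0.207·√68/√0.957151 = 1.7448.
df = n − 2 = 68.
Two-sided p ≈ 0.0855, which is < 0.1, so reject H₀.
There is evidence of a linear association between gestational age and infant birth weight.

t = 1.7448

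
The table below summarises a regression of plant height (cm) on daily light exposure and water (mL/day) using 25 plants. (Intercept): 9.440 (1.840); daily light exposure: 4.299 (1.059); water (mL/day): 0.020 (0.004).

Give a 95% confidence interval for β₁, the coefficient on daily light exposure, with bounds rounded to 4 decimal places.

Read off: b = 4.299, SE = 1.059 for daily light exposure.
df = n − k − 1 = 25 − 2 − 1 = 22.
t* = t_{0.025, 22} = 2.073873.
Margin = t* × SE = 2.073873 × 1.059 = 2.196232.
CI: 4.299 ± 2.196232 → (2.1028, 6.4952).

(2.1028, 6.4952)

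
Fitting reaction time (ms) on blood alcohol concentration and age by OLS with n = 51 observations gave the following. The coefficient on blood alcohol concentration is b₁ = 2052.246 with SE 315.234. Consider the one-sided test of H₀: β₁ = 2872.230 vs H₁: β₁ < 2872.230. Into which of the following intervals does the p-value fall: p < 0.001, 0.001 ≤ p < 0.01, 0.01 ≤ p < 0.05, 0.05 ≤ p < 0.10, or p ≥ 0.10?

0.001 ≤ p < 0.01

t = (2052.246 − 2872.230) / 315.234 = -2.601.
df = n − k − 1 = 51 − 2 − 1 = 48.
One-sided p = P(T_{48} < t) ≈ 0.0062.
So 0.001 ≤ p < 0.01.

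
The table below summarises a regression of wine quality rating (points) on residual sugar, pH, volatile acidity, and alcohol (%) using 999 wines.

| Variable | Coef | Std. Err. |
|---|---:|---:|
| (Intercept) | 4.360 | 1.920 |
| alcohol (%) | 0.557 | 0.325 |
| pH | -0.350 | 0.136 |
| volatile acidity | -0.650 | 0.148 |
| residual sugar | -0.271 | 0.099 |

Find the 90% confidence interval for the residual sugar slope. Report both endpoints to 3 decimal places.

(-0.434, -0.108)

Read off: b = -0.271, SE = 0.099 for residual sugar.
df = n − k − 1 = 999 − 4 − 1 = 994.
t* = t_{0.05, 994} = 1.646388.
Margin = t* × SE = 1.646388 × 0.099 = 0.16299.
CI: -0.271 ± 0.16299 → (-0.434, -0.108).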